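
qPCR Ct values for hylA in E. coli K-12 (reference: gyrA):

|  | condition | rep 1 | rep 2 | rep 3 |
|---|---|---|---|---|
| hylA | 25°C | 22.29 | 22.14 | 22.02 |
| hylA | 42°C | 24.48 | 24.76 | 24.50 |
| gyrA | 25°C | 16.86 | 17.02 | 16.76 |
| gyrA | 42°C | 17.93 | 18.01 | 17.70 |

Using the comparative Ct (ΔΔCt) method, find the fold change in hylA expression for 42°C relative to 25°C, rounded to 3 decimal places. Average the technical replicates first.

0.371

Mean Ct: hylA 25°C 22.150; hylA 42°C 24.580; gyrA 25°C 16.880; gyrA 42°C 17.880
ΔCt(25°C) = 22.150 − 16.880 = 5.270
ΔCt(42°C) = 24.580 − 17.880 = 6.700
ΔΔCt = 6.700 − 5.270 = 1.430
Fold change = 2^(−1.430) = 0.3711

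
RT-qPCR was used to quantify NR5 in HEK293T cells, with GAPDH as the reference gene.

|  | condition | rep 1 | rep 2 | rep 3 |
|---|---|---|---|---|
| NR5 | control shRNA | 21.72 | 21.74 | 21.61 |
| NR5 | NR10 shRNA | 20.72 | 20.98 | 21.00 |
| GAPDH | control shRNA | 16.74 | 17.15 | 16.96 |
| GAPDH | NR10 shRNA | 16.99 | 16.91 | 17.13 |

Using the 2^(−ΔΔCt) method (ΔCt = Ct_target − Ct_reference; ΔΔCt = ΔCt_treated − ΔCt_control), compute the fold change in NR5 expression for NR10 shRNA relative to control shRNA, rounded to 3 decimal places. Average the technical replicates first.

Mean Ct: NR5 control shRNA 21.690; NR5 NR10 shRNA 20.900; GAPDH control shRNA 16.950; GAPDH NR10 shRNA 17.010
ΔCt(control shRNA) = 21.690 − 16.950 = 4.740
ΔCt(NR10 shRNA) = 20.900 − 17.010 = 3.890
ΔΔCt = 3.890 − 4.740 = -0.850
Fold change = 2^(−(-0.850)) = 2^0.850 = 1.8025

1.803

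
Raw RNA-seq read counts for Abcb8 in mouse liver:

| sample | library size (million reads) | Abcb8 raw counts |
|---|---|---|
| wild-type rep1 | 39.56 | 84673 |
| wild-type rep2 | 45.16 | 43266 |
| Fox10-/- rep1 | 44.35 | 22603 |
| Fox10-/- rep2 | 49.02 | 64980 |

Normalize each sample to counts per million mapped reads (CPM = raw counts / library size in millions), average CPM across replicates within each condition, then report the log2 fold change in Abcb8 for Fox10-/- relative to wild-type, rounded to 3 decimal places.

-0.756

CPM(wild-type rep1) = 84673 / 39.56 = 2140.3691
CPM(wild-type rep2) = 43266 / 45.16 = 958.0602
CPM(Fox10-/- rep1) = 22603 / 44.35 = 509.6505
CPM(Fox10-/- rep2) = 64980 / 49.02 = 1325.5814
mean CPM(wild-type) = 1549.2146; mean CPM(Fox10-/-) = 917.6160
Fold change = 917.6160 / 1549.2146 = 0.59231
log2(0.59231) = -0.7556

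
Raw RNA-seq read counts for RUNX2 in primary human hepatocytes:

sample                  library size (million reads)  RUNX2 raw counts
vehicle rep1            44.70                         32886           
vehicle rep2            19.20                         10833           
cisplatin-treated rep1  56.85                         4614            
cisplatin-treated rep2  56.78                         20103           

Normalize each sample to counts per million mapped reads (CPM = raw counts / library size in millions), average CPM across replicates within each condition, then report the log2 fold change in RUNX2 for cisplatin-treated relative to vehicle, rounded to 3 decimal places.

CPM(vehicle rep1) = 32886 / 44.70 = 735.7047
CPM(vehicle rep2) = 10833 / 19.20 = 564.2188
CPM(cisplatin-treated rep1) = 4614 / 56.85 = 81.1609
CPM(cisplatin-treated rep2) = 20103 / 56.78 = 354.0507
mean CPM(vehicle) = 649.9617; mean CPM(cisplatin-treated) = 217.6058
Fold change = 217.6058 / 649.9617 = 0.33480
log2(0.33480) = -1.5786

-1.579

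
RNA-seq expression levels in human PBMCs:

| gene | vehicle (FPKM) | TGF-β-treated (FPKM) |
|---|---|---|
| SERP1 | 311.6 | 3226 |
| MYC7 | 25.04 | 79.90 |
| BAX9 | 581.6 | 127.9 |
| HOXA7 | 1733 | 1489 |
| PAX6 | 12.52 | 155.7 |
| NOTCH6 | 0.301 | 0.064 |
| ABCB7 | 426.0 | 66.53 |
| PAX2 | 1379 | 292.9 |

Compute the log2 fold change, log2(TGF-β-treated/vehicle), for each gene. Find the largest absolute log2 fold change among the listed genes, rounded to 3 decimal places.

3.636

log2(3226/311.6) = 3.372  (SERP1)
log2(79.90/25.04) = 1.674  (MYC7)
log2(127.9/581.6) = -2.185  (BAX9)
log2(1489/1733) = -0.219  (HOXA7)
log2(155.7/12.52) = 3.636  (PAX6)
log2(0.064/0.301) = -2.234  (NOTCH6)
log2(66.53/426.0) = -2.679  (ABCB7)
log2(292.9/1379) = -2.235  (PAX2)
The largest magnitude belongs to PAX6.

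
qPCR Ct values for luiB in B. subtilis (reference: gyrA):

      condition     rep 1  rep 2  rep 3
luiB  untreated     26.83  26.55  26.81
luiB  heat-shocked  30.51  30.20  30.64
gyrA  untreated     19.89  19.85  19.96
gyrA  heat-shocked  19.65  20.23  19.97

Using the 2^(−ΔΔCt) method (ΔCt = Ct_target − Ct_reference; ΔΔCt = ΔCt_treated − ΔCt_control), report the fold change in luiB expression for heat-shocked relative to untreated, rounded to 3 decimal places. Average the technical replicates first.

Mean Ct: luiB untreated 26.730; luiB heat-shocked 30.450; gyrA untreated 19.900; gyrA heat-shocked 19.950
ΔCt(untreated) = 26.730 − 19.900 = 6.830
ΔCt(heat-shocked) = 30.450 − 19.950 = 10.500
ΔΔCt = 10.500 − 6.830 = 3.670
Fold change = 2^(−3.670) = 0.0786

0.079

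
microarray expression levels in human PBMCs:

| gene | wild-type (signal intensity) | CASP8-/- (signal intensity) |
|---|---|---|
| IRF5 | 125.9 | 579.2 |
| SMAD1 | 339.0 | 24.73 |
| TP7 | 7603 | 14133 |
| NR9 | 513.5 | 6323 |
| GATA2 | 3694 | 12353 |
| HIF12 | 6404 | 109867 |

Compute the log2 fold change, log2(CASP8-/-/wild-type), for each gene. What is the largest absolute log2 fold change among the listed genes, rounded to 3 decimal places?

log2(579.2/125.9) = 2.202  (IRF5)
log2(24.73/339.0) = -3.777  (SMAD1)
log2(14133/7603) = 0.894  (TP7)
log2(6323/513.5) = 3.622  (NR9)
log2(12353/3694) = 1.742  (GATA2)
log2(109867/6404) = 4.101  (HIF12)
The largest magnitude belongs to HIF12.

4.101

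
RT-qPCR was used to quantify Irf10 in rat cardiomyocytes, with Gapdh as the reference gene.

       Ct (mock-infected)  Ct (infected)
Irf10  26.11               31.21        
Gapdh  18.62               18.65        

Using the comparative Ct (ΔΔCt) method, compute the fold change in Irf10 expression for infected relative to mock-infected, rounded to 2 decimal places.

0.03

ΔCt(mock-infected) = 26.110 − 18.620 = 7.490
ΔCt(infected) = 31.210 − 18.650 = 12.560
ΔΔCt = 12.560 − 7.490 = 5.070
Fold change = 2^(−5.070) = 0.030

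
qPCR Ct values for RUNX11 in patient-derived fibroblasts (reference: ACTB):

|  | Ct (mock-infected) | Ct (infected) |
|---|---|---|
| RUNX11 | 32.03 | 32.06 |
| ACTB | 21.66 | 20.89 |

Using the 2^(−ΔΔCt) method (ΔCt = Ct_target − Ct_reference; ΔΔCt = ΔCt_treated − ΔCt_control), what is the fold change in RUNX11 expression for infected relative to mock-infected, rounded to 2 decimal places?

ΔCt(mock-infected) = 32.030 − 21.660 = 10.370
ΔCt(infected) = 32.060 − 20.890 = 11.170
ΔΔCt = 11.170 − 10.370 = 0.800
Fold change = 2^(−0.800) = 0.574

0.57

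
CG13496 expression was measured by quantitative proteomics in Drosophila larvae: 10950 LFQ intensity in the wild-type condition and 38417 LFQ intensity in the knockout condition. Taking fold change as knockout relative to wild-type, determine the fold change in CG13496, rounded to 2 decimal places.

3.51

Fold change = 38417 / 10950 = 3.508
CG13496 is upregulated.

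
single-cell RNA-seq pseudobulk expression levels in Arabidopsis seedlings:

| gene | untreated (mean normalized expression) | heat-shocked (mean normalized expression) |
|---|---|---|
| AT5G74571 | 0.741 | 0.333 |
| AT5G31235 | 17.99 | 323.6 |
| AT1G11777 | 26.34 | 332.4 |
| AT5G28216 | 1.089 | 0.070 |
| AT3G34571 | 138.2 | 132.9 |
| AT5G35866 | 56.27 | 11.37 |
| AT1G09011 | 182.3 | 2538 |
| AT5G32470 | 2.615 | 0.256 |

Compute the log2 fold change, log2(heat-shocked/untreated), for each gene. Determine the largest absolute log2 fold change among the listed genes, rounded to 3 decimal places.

4.169

log2(0.333/0.741) = -1.154  (AT5G74571)
log2(323.6/17.99) = 4.169  (AT5G31235)
log2(332.4/26.34) = 3.658  (AT1G11777)
log2(0.070/1.089) = -3.960  (AT5G28216)
log2(132.9/138.2) = -0.056  (AT3G34571)
log2(11.37/56.27) = -2.307  (AT5G35866)
log2(2538/182.3) = 3.799  (AT1G09011)
log2(0.256/2.615) = -3.353  (AT5G32470)
The largest magnitude belongs to AT5G31235.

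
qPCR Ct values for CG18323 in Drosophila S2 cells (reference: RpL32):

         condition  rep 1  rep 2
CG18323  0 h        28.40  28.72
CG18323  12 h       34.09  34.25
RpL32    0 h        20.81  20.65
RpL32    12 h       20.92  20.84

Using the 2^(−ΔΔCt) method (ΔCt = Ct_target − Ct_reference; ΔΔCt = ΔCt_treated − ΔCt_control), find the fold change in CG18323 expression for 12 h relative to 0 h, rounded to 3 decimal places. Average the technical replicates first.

0.023

Mean Ct: CG18323 0 h 28.560; CG18323 12 h 34.170; RpL32 0 h 20.730; RpL32 12 h 20.880
ΔCt(0 h) = 28.560 − 20.730 = 7.830
ΔCt(12 h) = 34.170 − 20.880 = 13.290
ΔΔCt = 13.290 − 7.830 = 5.460
Fold change = 2^(−5.460) = 0.0227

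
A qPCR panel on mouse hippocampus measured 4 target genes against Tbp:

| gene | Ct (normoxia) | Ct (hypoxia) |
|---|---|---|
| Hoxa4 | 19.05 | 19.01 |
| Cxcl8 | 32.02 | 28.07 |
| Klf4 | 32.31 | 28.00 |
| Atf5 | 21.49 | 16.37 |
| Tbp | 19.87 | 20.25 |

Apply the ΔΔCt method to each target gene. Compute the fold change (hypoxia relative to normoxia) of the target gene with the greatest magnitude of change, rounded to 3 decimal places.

Hoxa4: ΔΔCt = (19.01−20.25) − (19.05−19.87) = -1.24 − (-0.82) = -0.42; fold change = 2^0.42 = 1.338
Cxcl8: ΔΔCt = (28.07−20.25) − (32.02−19.87) = 7.82 − 12.15 = -4.33; fold change = 2^4.33 = 20.112
Klf4: ΔΔCt = (28.00−20.25) − (32.31−19.87) = 7.75 − 12.44 = -4.69; fold change = 2^4.69 = 25.813
Atf5: ΔΔCt = (16.37−20.25) − (21.49−19.87) = -3.88 − 1.62 = -5.50; fold change = 2^5.50 = 45.255
Atf5 has the largest |ΔΔCt| = 5.50.

45.255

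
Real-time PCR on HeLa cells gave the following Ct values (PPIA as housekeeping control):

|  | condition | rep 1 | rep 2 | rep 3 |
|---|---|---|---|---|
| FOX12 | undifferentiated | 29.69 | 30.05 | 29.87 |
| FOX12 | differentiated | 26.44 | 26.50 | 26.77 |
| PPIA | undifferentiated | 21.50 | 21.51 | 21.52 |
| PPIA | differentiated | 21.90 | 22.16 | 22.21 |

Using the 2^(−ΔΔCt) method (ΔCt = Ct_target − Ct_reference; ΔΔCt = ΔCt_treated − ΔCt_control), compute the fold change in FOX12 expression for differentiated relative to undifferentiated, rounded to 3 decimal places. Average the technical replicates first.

14.723

Mean Ct: FOX12 undifferentiated 29.870; FOX12 differentiated 26.570; PPIA undifferentiated 21.510; PPIA differentiated 22.090
ΔCt(undifferentiated) = 29.870 − 21.510 = 8.360
ΔCt(differentiated) = 26.570 − 22.090 = 4.480
ΔΔCt = 4.480 − 8.360 = -3.880
Fold change = 2^(−(-3.880)) = 2^3.880 = 14.7230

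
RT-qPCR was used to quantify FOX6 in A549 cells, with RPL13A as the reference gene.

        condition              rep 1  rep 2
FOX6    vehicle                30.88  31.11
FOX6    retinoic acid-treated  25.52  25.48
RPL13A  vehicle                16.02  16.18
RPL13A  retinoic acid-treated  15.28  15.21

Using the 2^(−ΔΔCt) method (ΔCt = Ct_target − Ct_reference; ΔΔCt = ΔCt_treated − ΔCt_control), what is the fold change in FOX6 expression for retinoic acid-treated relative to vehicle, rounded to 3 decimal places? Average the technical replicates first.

24.933

Mean Ct: FOX6 vehicle 30.995; FOX6 retinoic acid-treated 25.500; RPL13A vehicle 16.100; RPL13A retinoic acid-treated 15.245
ΔCt(vehicle) = 30.995 − 16.100 = 14.895
ΔCt(retinoic acid-treated) = 25.500 − 15.245 = 10.255
ΔΔCt = 10.255 − 14.895 = -4.640
Fold change = 2^(−(-4.640)) = 2^4.640 = 24.9333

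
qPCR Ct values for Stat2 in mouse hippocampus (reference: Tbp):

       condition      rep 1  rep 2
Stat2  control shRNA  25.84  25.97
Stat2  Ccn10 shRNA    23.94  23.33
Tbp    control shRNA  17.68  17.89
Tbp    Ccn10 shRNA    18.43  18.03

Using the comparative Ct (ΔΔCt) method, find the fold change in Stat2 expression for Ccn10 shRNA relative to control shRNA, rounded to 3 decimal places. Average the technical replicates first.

6.566

Mean Ct: Stat2 control shRNA 25.905; Stat2 Ccn10 shRNA 23.635; Tbp control shRNA 17.785; Tbp Ccn10 shRNA 18.230
ΔCt(control shRNA) = 25.905 − 17.785 = 8.120
ΔCt(Ccn10 shRNA) = 23.635 − 18.230 = 5.405
ΔΔCt = 5.405 − 8.120 = -2.715
Fold change = 2^(−(-2.715)) = 2^2.715 = 6.5659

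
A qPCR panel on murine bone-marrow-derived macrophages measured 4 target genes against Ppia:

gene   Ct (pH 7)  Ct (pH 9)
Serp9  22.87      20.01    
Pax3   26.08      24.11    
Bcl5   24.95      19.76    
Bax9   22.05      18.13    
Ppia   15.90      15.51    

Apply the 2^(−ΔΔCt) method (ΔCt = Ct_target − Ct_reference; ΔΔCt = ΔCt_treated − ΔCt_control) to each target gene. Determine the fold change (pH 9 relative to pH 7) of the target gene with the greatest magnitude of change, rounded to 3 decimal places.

Serp9: ΔΔCt = (20.01−15.51) − (22.87−15.90) = 4.50 − 6.97 = -2.47; fold change = 2^2.47 = 5.540
Pax3: ΔΔCt = (24.11−15.51) − (26.08−15.90) = 8.60 − 10.18 = -1.58; fold change = 2^1.58 = 2.990
Bcl5: ΔΔCt = (19.76−15.51) − (24.95−15.90) = 4.25 − 9.05 = -4.80; fold change = 2^4.80 = 27.858
Bax9: ΔΔCt = (18.13−15.51) − (22.05−15.90) = 2.62 − 6.15 = -3.53; fold change = 2^3.53 = 11.551
Bcl5 has the largest |ΔΔCt| = 4.80.

27.858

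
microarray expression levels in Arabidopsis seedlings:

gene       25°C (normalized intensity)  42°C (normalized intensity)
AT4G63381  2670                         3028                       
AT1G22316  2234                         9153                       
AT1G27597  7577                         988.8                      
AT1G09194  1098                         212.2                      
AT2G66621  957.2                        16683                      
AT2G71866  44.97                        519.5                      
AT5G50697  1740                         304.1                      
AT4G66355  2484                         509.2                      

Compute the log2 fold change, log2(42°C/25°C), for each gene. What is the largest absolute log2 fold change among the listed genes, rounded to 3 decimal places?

4.123

log2(3028/2670) = 0.182  (AT4G63381)
log2(9153/2234) = 2.035  (AT1G22316)
log2(988.8/7577) = -2.938  (AT1G27597)
log2(212.2/1098) = -2.371  (AT1G09194)
log2(16683/957.2) = 4.123  (AT2G66621)
log2(519.5/44.97) = 3.530  (AT2G71866)
log2(304.1/1740) = -2.516  (AT5G50697)
log2(509.2/2484) = -2.286  (AT4G66355)
The largest magnitude belongs to AT2G66621.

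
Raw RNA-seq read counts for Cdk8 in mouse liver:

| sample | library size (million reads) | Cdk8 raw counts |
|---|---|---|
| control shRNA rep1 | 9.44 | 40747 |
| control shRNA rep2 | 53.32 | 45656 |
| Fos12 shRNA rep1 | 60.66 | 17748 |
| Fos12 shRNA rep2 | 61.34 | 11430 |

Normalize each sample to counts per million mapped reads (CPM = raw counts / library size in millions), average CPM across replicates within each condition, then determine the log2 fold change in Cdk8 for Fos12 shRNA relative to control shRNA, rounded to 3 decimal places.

-3.433

CPM(control shRNA rep1) = 40747 / 9.44 = 4316.4195
CPM(control shRNA rep2) = 45656 / 53.32 = 856.2641
CPM(Fos12 shRNA rep1) = 17748 / 60.66 = 292.5816
CPM(Fos12 shRNA rep2) = 11430 / 61.34 = 186.3384
mean CPM(control shRNA) = 2586.3418; mean CPM(Fos12 shRNA) = 239.4600
Fold change = 239.4600 / 2586.3418 = 0.09259
log2(0.09259) = -3.4331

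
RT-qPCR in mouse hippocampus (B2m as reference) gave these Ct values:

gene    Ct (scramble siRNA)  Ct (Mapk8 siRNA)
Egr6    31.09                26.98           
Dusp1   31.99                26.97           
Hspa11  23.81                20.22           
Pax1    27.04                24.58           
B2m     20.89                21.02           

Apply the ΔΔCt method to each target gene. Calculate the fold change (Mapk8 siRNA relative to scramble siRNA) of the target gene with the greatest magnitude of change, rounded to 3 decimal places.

Egr6: ΔΔCt = (26.98−21.02) − (31.09−20.89) = 5.96 − 10.20 = -4.24; fold change = 2^4.24 = 18.896
Dusp1: ΔΔCt = (26.97−21.02) − (31.99−20.89) = 5.95 − 11.10 = -5.15; fold change = 2^5.15 = 35.506
Hspa11: ΔΔCt = (20.22−21.02) − (23.81−20.89) = -0.80 − 2.92 = -3.72; fold change = 2^3.72 = 13.177
Pax1: ΔΔCt = (24.58−21.02) − (27.04−20.89) = 3.56 − 6.15 = -2.59; fold change = 2^2.59 = 6.021
Dusp1 has the largest |ΔΔCt| = 5.15.

35.506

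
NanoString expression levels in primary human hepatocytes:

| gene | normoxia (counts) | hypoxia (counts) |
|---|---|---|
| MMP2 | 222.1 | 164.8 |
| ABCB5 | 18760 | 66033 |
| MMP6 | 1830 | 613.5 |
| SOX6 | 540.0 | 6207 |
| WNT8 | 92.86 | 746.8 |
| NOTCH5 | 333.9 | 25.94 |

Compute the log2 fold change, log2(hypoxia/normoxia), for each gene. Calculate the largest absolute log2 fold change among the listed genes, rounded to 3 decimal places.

log2(164.8/222.1) = -0.430  (MMP2)
log2(66033/18760) = 1.816  (ABCB5)
log2(613.5/1830) = -1.577  (MMP6)
log2(6207/540.0) = 3.523  (SOX6)
log2(746.8/92.86) = 3.008  (WNT8)
log2(25.94/333.9) = -3.686  (NOTCH5)
The largest magnitude belongs to NOTCH5.

3.686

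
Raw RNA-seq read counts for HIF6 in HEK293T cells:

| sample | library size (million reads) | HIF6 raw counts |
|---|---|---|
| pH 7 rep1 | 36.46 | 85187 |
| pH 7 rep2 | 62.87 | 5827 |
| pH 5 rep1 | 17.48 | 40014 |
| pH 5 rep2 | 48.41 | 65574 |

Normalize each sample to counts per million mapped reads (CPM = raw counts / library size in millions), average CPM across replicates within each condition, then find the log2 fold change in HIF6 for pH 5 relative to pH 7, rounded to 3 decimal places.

CPM(pH 7 rep1) = 85187 / 36.46 = 2336.4509
CPM(pH 7 rep2) = 5827 / 62.87 = 92.6833
CPM(pH 5 rep1) = 40014 / 17.48 = 2289.1304
CPM(pH 5 rep2) = 65574 / 48.41 = 1354.5548
mean CPM(pH 7) = 1214.5671; mean CPM(pH 5) = 1821.8426
Fold change = 1821.8426 / 1214.5671 = 1.49999
log2(1.49999) = 0.5850

0.585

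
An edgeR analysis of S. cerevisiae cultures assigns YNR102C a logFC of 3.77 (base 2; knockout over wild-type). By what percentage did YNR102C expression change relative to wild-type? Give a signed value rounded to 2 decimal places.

1264.22%

Fold change = 2^(3.77) = 13.6422
Percent change = (FC − 1) × 100% = (13.6422 − 1) × 100 = 1264.22%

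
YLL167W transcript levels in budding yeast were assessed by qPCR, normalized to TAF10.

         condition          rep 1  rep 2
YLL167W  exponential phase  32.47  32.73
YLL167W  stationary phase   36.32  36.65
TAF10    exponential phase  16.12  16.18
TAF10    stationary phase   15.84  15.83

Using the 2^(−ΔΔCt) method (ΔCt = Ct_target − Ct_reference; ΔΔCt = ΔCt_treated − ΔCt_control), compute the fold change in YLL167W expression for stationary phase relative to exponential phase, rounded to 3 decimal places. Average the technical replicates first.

Mean Ct: YLL167W exponential phase 32.600; YLL167W stationary phase 36.485; TAF10 exponential phase 16.150; TAF10 stationary phase 15.835
ΔCt(exponential phase) = 32.600 − 16.150 = 16.450
ΔCt(stationary phase) = 36.485 − 15.835 = 20.650
ΔΔCt = 20.650 − 16.450 = 4.200
Fold change = 2^(−4.200) = 0.0544

0.054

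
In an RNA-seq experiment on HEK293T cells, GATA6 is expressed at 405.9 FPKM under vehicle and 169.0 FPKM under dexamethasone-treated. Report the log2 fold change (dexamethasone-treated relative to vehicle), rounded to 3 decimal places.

-1.264

Fold change = 169.0 / 405.9 = 0.4164
log2(0.4164) = -1.2641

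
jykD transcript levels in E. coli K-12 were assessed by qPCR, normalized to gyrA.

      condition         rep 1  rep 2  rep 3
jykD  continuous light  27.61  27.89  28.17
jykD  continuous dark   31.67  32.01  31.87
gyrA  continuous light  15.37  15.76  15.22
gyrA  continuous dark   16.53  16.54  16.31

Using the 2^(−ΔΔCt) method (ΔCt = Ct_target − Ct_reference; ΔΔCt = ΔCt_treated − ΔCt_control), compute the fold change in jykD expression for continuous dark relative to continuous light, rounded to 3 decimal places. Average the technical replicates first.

Mean Ct: jykD continuous light 27.890; jykD continuous dark 31.850; gyrA continuous light 15.450; gyrA continuous dark 16.460
ΔCt(continuous light) = 27.890 − 15.450 = 12.440
ΔCt(continuous dark) = 31.850 − 16.460 = 15.390
ΔΔCt = 15.390 − 12.440 = 2.950
Fold change = 2^(−2.950) = 0.1294

0.129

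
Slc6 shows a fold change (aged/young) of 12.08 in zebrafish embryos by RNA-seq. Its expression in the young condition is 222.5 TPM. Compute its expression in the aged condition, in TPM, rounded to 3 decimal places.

2687.800

aged expression = 222.5 × 12.08 = 2687.800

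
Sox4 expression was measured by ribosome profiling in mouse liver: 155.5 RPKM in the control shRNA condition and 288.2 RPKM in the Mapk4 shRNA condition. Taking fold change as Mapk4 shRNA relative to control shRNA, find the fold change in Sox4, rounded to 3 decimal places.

1.853

Fold change = 288.2 / 155.5 = 1.8534
Sox4 is upregulated.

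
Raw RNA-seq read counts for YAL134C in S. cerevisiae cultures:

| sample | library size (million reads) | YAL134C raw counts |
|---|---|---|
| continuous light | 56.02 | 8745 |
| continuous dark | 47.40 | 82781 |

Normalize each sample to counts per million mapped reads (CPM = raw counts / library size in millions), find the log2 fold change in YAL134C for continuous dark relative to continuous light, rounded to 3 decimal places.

CPM(continuous light) = 8745 / 56.02 = 156.1050
CPM(continuous dark) = 82781 / 47.40 = 1746.4346
Fold change = 1746.4346 / 156.1050 = 11.18757
log2(11.18757) = 3.4838

3.484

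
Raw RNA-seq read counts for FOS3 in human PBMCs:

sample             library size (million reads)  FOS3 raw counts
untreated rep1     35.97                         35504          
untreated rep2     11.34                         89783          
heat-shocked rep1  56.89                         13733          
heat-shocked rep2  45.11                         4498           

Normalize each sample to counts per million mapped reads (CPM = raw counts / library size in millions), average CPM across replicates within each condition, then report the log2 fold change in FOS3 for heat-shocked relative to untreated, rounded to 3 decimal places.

-4.706

CPM(untreated rep1) = 35504 / 35.97 = 987.0448
CPM(untreated rep2) = 89783 / 11.34 = 7917.3721
CPM(heat-shocked rep1) = 13733 / 56.89 = 241.3957
CPM(heat-shocked rep2) = 4498 / 45.11 = 99.7118
mean CPM(untreated) = 4452.2084; mean CPM(heat-shocked) = 170.5537
Fold change = 170.5537 / 4452.2084 = 0.03831
log2(0.03831) = -4.7062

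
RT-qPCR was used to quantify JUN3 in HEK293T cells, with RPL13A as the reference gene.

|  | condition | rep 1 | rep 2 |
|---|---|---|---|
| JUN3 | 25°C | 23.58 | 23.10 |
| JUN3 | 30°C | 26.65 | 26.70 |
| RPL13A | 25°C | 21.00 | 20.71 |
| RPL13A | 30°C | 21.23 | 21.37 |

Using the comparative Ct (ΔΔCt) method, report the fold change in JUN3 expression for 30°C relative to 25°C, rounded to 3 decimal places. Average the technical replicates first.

0.135

Mean Ct: JUN3 25°C 23.340; JUN3 30°C 26.675; RPL13A 25°C 20.855; RPL13A 30°C 21.300
ΔCt(25°C) = 23.340 − 20.855 = 2.485
ΔCt(30°C) = 26.675 − 21.300 = 5.375
ΔΔCt = 5.375 − 2.485 = 2.890
Fold change = 2^(−2.890) = 0.1349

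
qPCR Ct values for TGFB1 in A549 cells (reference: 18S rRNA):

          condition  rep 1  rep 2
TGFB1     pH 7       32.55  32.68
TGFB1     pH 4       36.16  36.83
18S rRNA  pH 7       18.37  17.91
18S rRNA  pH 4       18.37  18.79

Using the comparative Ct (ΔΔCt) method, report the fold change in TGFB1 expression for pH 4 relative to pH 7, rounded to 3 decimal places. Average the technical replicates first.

Mean Ct: TGFB1 pH 7 32.615; TGFB1 pH 4 36.495; 18S rRNA pH 7 18.140; 18S rRNA pH 4 18.580
ΔCt(pH 7) = 32.615 − 18.140 = 14.475
ΔCt(pH 4) = 36.495 − 18.580 = 17.915
ΔΔCt = 17.915 − 14.475 = 3.440
Fold change = 2^(−3.440) = 0.0921

0.092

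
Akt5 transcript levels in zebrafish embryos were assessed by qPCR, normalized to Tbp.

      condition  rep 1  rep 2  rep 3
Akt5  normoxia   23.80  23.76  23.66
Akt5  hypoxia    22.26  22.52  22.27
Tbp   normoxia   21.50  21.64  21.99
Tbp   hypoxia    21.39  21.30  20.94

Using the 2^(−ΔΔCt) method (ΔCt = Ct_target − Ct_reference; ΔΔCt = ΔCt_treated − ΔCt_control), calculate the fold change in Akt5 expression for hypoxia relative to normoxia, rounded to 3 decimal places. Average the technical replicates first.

Mean Ct: Akt5 normoxia 23.740; Akt5 hypoxia 22.350; Tbp normoxia 21.710; Tbp hypoxia 21.210
ΔCt(normoxia) = 23.740 − 21.710 = 2.030
ΔCt(hypoxia) = 22.350 − 21.210 = 1.140
ΔΔCt = 1.140 − 2.030 = -0.890
Fold change = 2^(−(-0.890)) = 2^0.890 = 1.8532

1.853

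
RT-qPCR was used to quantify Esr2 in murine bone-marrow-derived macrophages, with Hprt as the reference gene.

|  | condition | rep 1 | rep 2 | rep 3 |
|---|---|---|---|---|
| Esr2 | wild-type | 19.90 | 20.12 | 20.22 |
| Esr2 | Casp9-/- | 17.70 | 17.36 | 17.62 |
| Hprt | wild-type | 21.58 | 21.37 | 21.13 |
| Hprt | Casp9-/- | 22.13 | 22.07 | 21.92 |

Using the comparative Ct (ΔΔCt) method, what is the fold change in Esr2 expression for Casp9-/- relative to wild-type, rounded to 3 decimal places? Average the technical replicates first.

Mean Ct: Esr2 wild-type 20.080; Esr2 Casp9-/- 17.560; Hprt wild-type 21.360; Hprt Casp9-/- 22.040
ΔCt(wild-type) = 20.080 − 21.360 = -1.280
ΔCt(Casp9-/-) = 17.560 − 22.040 = -4.480
ΔΔCt = -4.480 − (-1.280) = -3.200
Fold change = 2^(−(-3.200)) = 2^3.200 = 9.1896

9.190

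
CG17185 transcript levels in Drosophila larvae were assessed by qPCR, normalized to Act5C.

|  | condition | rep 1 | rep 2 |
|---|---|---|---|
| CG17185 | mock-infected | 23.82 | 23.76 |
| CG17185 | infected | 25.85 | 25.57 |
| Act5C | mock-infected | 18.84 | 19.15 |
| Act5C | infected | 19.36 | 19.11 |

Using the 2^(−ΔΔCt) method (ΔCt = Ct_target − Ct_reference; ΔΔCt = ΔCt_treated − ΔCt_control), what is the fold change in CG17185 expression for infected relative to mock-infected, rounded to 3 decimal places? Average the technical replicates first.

0.312

Mean Ct: CG17185 mock-infected 23.790; CG17185 infected 25.710; Act5C mock-infected 18.995; Act5C infected 19.235
ΔCt(mock-infected) = 23.790 − 18.995 = 4.795
ΔCt(infected) = 25.710 − 19.235 = 6.475
ΔΔCt = 6.475 − 4.795 = 1.680
Fold change = 2^(−1.680) = 0.3121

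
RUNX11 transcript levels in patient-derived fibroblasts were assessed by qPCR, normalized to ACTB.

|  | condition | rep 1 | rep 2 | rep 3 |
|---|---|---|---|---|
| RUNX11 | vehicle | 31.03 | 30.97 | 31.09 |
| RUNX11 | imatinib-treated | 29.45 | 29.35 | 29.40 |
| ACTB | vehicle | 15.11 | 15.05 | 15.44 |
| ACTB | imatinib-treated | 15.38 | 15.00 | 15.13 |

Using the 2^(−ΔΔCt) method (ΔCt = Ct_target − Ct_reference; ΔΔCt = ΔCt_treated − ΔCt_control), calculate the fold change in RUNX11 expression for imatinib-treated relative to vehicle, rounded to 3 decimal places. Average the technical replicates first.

Mean Ct: RUNX11 vehicle 31.030; RUNX11 imatinib-treated 29.400; ACTB vehicle 15.200; ACTB imatinib-treated 15.170
ΔCt(vehicle) = 31.030 − 15.200 = 15.830
ΔCt(imatinib-treated) = 29.400 − 15.170 = 14.230
ΔΔCt = 14.230 − 15.830 = -1.600
Fold change = 2^(−(-1.600)) = 2^1.600 = 3.0314

3.031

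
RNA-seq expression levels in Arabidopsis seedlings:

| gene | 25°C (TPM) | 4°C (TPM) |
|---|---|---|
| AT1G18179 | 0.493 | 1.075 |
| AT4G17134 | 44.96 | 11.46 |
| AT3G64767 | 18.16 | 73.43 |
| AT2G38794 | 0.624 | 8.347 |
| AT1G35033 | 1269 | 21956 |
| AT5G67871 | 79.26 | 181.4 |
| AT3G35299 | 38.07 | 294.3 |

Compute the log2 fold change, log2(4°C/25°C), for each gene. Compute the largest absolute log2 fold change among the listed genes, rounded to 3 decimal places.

4.113

log2(1.075/0.493) = 1.125  (AT1G18179)
log2(11.46/44.96) = -1.972  (AT4G17134)
log2(73.43/18.16) = 2.016  (AT3G64767)
log2(8.347/0.624) = 3.742  (AT2G38794)
log2(21956/1269) = 4.113  (AT1G35033)
log2(181.4/79.26) = 1.195  (AT5G67871)
log2(294.3/38.07) = 2.951  (AT3G35299)
The largest magnitude belongs to AT1G35033.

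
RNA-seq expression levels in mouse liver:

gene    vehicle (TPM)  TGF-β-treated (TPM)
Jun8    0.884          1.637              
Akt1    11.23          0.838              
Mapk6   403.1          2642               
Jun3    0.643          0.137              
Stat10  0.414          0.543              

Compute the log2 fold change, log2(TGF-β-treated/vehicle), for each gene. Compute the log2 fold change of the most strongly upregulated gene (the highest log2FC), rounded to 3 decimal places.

log2(1.637/0.884) = 0.889  (Jun8)
log2(0.838/11.23) = -3.744  (Akt1)
log2(2642/403.1) = 2.712  (Mapk6)
log2(0.137/0.643) = -2.231  (Jun3)
log2(0.543/0.414) = 0.391  (Stat10)
Mapk6 is most strongly upregulated.

2.712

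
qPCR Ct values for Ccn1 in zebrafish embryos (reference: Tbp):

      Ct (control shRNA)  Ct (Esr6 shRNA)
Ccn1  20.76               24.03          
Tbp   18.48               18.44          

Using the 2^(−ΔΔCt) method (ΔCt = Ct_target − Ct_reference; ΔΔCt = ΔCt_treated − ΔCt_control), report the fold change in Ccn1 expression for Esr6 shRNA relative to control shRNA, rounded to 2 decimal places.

0.10

ΔCt(control shRNA) = 20.760 − 18.480 = 2.280
ΔCt(Esr6 shRNA) = 24.030 − 18.440 = 5.590
ΔΔCt = 5.590 − 2.280 = 3.310
Fold change = 2^(−3.310) = 0.101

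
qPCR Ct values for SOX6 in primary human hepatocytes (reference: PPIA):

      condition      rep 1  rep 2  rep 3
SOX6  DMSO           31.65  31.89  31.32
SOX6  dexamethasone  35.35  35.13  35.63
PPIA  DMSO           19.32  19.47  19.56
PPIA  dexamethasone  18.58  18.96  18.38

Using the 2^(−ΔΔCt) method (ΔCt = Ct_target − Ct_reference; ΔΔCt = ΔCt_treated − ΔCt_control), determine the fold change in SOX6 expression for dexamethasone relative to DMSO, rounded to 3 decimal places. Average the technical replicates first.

0.042

Mean Ct: SOX6 DMSO 31.620; SOX6 dexamethasone 35.370; PPIA DMSO 19.450; PPIA dexamethasone 18.640
ΔCt(DMSO) = 31.620 − 19.450 = 12.170
ΔCt(dexamethasone) = 35.370 − 18.640 = 16.730
ΔΔCt = 16.730 − 12.170 = 4.560
Fold change = 2^(−4.560) = 0.0424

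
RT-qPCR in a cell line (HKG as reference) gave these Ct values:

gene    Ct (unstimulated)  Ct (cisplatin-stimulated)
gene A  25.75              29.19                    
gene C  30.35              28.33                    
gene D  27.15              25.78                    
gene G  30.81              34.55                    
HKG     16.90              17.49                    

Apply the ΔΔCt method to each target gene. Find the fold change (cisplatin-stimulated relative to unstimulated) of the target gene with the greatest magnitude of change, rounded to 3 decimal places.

0.113

gene A: ΔΔCt = (29.19−17.49) − (25.75−16.90) = 11.70 − 8.85 = 2.85; fold change = 2^-2.85 = 0.139
gene C: ΔΔCt = (28.33−17.49) − (30.35−16.90) = 10.84 − 13.45 = -2.61; fold change = 2^2.61 = 6.105
gene D: ΔΔCt = (25.78−17.49) − (27.15−16.90) = 8.29 − 10.25 = -1.96; fold change = 2^1.96 = 3.891
gene G: ΔΔCt = (34.55−17.49) − (30.81−16.90) = 17.06 − 13.91 = 3.15; fold change = 2^-3.15 = 0.113
gene G has the largest |ΔΔCt| = 3.15.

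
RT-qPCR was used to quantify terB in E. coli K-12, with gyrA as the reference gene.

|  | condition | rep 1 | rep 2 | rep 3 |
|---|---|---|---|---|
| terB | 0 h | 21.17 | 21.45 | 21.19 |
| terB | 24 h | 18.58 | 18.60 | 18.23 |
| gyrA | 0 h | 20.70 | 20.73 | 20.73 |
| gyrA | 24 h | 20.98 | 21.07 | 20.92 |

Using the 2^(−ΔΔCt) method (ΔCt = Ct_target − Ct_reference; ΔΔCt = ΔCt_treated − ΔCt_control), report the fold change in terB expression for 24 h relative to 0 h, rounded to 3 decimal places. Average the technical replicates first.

Mean Ct: terB 0 h 21.270; terB 24 h 18.470; gyrA 0 h 20.720; gyrA 24 h 20.990
ΔCt(0 h) = 21.270 − 20.720 = 0.550
ΔCt(24 h) = 18.470 − 20.990 = -2.520
ΔΔCt = -2.520 − 0.550 = -3.070
Fold change = 2^(−(-3.070)) = 2^3.070 = 8.3977

8.398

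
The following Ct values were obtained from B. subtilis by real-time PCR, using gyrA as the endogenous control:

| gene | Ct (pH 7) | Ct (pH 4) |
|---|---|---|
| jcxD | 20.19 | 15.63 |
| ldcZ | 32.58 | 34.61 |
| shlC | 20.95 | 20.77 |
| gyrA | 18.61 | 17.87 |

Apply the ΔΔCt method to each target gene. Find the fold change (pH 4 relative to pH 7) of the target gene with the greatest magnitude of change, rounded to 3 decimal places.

14.123

jcxD: ΔΔCt = (15.63−17.87) − (20.19−18.61) = -2.24 − 1.58 = -3.82; fold change = 2^3.82 = 14.123
ldcZ: ΔΔCt = (34.61−17.87) − (32.58−18.61) = 16.74 − 13.97 = 2.77; fold change = 2^-2.77 = 0.147
shlC: ΔΔCt = (20.77−17.87) − (20.95−18.61) = 2.90 − 2.34 = 0.56; fold change = 2^-0.56 = 0.678
jcxD has the largest |ΔΔCt| = 3.82.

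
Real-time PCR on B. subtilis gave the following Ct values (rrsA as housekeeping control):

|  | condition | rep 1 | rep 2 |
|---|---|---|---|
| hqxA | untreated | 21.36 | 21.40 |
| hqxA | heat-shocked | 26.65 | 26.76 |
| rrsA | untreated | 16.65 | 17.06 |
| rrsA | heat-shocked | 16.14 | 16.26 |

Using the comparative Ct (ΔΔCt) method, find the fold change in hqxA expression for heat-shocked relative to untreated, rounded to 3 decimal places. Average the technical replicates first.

Mean Ct: hqxA untreated 21.380; hqxA heat-shocked 26.705; rrsA untreated 16.855; rrsA heat-shocked 16.200
ΔCt(untreated) = 21.380 − 16.855 = 4.525
ΔCt(heat-shocked) = 26.705 − 16.200 = 10.505
ΔΔCt = 10.505 − 4.525 = 5.980
Fold change = 2^(−5.980) = 0.0158

0.016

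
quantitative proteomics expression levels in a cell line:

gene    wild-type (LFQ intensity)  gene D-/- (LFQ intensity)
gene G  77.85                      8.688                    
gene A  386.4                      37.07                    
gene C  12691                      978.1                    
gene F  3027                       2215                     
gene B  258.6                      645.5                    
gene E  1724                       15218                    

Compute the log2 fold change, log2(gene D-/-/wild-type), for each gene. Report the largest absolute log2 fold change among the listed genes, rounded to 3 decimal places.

log2(8.688/77.85) = -3.164  (gene G)
log2(37.07/386.4) = -3.382  (gene A)
log2(978.1/12691) = -3.698  (gene C)
log2(2215/3027) = -0.451  (gene F)
log2(645.5/258.6) = 1.320  (gene B)
log2(15218/1724) = 3.142  (gene E)
The largest magnitude belongs to gene C.

3.698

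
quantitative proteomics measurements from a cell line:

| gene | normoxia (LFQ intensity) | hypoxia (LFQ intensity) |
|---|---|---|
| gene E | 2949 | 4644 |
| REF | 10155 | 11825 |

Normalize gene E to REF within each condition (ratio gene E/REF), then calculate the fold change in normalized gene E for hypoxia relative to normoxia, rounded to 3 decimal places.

gene E/REF (normoxia) = 2949 / 10155 = 0.2904
gene E/REF (hypoxia) = 4644 / 11825 = 0.39273
Fold change = 0.39273 / 0.2904 = 1.3524

1.352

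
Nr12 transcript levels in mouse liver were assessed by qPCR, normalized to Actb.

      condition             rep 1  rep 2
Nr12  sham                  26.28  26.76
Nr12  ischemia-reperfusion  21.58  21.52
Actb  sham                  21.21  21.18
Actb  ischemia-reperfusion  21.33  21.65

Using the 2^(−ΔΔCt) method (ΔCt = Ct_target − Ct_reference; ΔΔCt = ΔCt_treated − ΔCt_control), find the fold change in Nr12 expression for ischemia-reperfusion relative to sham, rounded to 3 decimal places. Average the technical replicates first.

38.452

Mean Ct: Nr12 sham 26.520; Nr12 ischemia-reperfusion 21.550; Actb sham 21.195; Actb ischemia-reperfusion 21.490
ΔCt(sham) = 26.520 − 21.195 = 5.325
ΔCt(ischemia-reperfusion) = 21.550 − 21.490 = 0.060
ΔΔCt = 0.060 − 5.325 = -5.265
Fold change = 2^(−(-5.265)) = 2^5.265 = 38.4524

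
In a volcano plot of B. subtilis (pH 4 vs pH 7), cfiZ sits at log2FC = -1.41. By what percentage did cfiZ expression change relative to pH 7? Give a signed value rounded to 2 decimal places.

-62.37%

Fold change = 2^(-1.41) = 0.3763
Percent change = (FC − 1) × 100% = (0.3763 − 1) × 100 = -62.37%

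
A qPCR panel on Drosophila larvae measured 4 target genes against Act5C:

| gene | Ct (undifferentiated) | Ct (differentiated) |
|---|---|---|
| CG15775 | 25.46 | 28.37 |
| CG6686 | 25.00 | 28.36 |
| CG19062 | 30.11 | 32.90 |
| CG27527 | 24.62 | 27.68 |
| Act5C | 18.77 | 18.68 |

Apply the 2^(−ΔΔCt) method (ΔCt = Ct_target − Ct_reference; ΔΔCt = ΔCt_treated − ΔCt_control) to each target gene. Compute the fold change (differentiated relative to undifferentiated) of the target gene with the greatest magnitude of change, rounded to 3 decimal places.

0.092

CG15775: ΔΔCt = (28.37−18.68) − (25.46−18.77) = 9.69 − 6.69 = 3.00; fold change = 2^-3.00 = 0.125
CG6686: ΔΔCt = (28.36−18.68) − (25.00−18.77) = 9.68 − 6.23 = 3.45; fold change = 2^-3.45 = 0.092
CG19062: ΔΔCt = (32.90−18.68) − (30.11−18.77) = 14.22 − 11.34 = 2.88; fold change = 2^-2.88 = 0.136
CG27527: ΔΔCt = (27.68−18.68) − (24.62−18.77) = 9.00 − 5.85 = 3.15; fold change = 2^-3.15 = 0.113
CG6686 has the largest |ΔΔCt| = 3.45.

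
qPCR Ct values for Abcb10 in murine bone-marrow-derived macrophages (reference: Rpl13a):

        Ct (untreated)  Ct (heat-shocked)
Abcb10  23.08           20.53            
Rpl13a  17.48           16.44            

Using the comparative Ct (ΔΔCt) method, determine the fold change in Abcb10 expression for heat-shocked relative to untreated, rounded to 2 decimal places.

ΔCt(untreated) = 23.080 − 17.480 = 5.600
ΔCt(heat-shocked) = 20.530 − 16.440 = 4.090
ΔΔCt = 4.090 − 5.600 = -1.510
Fold change = 2^(−(-1.510)) = 2^1.510 = 2.848

2.85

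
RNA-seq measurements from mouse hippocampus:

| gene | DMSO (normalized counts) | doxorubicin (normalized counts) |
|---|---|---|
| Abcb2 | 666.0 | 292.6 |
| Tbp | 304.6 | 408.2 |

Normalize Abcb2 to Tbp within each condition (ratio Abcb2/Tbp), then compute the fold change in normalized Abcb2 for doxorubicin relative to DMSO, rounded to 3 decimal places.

0.328

Abcb2/Tbp (DMSO) = 666.0 / 304.6 = 2.1865
Abcb2/Tbp (doxorubicin) = 292.6 / 408.2 = 0.71681
Fold change = 0.71681 / 2.1865 = 0.3278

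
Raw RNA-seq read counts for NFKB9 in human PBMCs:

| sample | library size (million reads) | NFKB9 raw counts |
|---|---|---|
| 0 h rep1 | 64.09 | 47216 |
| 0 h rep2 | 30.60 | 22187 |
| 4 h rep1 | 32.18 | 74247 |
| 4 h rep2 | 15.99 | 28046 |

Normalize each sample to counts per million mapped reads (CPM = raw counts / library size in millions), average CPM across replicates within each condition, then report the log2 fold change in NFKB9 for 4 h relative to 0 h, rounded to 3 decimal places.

1.474

CPM(0 h rep1) = 47216 / 64.09 = 736.7140
CPM(0 h rep2) = 22187 / 30.60 = 725.0654
CPM(4 h rep1) = 74247 / 32.18 = 2307.2405
CPM(4 h rep2) = 28046 / 15.99 = 1753.9712
mean CPM(0 h) = 730.8897; mean CPM(4 h) = 2030.6059
Fold change = 2030.6059 / 730.8897 = 2.77827
log2(2.77827) = 1.4742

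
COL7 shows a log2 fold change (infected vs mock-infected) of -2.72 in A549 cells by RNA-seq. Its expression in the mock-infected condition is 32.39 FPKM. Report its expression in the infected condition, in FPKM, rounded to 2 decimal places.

Fold change = 2^(-2.72) = 0.1518
infected expression = 32.39 × 0.1518 = 4.92

4.92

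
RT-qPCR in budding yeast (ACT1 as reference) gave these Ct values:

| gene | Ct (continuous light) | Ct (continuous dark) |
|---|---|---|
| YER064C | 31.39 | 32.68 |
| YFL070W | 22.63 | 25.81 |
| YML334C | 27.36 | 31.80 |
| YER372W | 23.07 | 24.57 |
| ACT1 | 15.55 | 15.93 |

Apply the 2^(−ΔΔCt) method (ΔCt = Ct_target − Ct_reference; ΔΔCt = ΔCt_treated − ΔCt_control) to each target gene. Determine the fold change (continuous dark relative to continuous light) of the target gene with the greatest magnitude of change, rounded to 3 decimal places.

0.060

YER064C: ΔΔCt = (32.68−15.93) − (31.39−15.55) = 16.75 − 15.84 = 0.91; fold change = 2^-0.91 = 0.532
YFL070W: ΔΔCt = (25.81−15.93) − (22.63−15.55) = 9.88 − 7.08 = 2.80; fold change = 2^-2.80 = 0.144
YML334C: ΔΔCt = (31.80−15.93) − (27.36−15.55) = 15.87 − 11.81 = 4.06; fold change = 2^-4.06 = 0.060
YER372W: ΔΔCt = (24.57−15.93) − (23.07−15.55) = 8.64 − 7.52 = 1.12; fold change = 2^-1.12 = 0.460
YML334C has the largest |ΔΔCt| = 4.06.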